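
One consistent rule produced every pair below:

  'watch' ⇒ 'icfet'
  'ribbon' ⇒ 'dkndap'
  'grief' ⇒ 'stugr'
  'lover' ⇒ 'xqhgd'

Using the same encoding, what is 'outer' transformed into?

awfgd

Shifts by position in watch: pos 0: w→i (+12), pos 1: a→c (+2), pos 2: t→f (+12), pos 3: c→e (+2) — repeating every 2. A repeating key of period 2 is used — shifts +12, +2 over and over.
Applying it to outer: o+12=a, u+2=w, t+12=f, e+2=g, r+12=d.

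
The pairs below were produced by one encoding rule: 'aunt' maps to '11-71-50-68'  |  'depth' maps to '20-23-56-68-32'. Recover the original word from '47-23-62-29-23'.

a(#1)→11 and u(#21)→71: differences scale by 3, so n = 3·pos + 8. With a=1..z=26, the number is 3·pos + 8.
Undoing it on 47-23-62-29-23: 47→(47−8)÷3=13=m, 23→(23−8)÷3=5=e, 62→(62−8)÷3=18=r, 29→(29−8)÷3=7=g, 23→(23−8)÷3=5=e.

merge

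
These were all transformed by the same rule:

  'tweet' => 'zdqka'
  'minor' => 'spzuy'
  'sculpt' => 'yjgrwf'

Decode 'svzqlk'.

A repeating key of period 3 is used — shifts +6, +7, +12 over and over.
Reversing it on svzqlk: s−6=m, v−7=o, z−12=n, q−6=k, l−7=e, k−12=y.

monkey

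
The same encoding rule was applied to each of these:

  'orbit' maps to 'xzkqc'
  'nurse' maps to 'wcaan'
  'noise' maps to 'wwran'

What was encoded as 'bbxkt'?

Shifts by position in orbit: pos 0: o→x (+9), pos 1: r→z (+8), pos 2: b→k (+9), pos 3: i→q (+8) — repeating every 2. A repeating key of period 2 is used — shifts +9, +8 over and over.
Decoding bbxkt: b−9=s, b−8=t, x−9=o, k−8=c, t−9=k.

stock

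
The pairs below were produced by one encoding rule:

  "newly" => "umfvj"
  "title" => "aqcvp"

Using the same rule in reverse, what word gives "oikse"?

habit

In newly: n→u is +7, e→m is +8, w→f is +9, l→v is +10 — the shift increases by 1 each position. Each letter shifts forward by (position + 7), i.e. 7, 8, 9, … — the shift grows by one for each successive letter.
Decoding oikse: o−7=h, i−8=a, k−9=b, s−10=i, e−11=t.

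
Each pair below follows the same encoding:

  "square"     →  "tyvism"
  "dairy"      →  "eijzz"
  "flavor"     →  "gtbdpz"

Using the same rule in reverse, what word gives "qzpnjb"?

Shifts by position in square: pos 0: s→t (+1), pos 1: q→y (+8), pos 2: u→v (+1), pos 3: a→i (+8) — repeating every 2. A repeating key of period 2 is used — shifts +1, +8 over and over.
Decoding qzpnjb: q−1=p, z−8=r, p−1=o, n−8=f, j−1=i, b−8=t.

profit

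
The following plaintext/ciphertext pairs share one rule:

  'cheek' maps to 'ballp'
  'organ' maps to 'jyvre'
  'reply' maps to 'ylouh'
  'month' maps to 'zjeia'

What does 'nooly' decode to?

upper

c(2)→b(1) and h(7)→a(0) fit y≡5x+17 (mod 26); the inverse of 5 mod 26 is 21. This is an affine cipher: with a=0,…,z=25, each position x becomes (5x+17) mod 26.
Reversing it on nooly: n(13)→21·(13−17)≡20=u; o(14)→21·(14−17)≡15=p; o(14)→21·(14−17)≡15=p; l(11)→21·(11−17)≡4=e; y(24)→21·(24−17)≡17=r (all mod 26).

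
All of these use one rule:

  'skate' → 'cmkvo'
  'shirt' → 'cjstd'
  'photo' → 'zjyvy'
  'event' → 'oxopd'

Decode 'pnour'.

Shifts by position in skate: pos 0: s→c (+10), pos 1: k→m (+2), pos 2: a→k (+10), pos 3: t→v (+2) — repeating every 2. The shifts repeat in a cycle of length 2: positions 0,1,… shift by +10, +2, then the pattern repeats.
Decoding pnour: p−10=f, n−2=l, o−10=e, u−2=s, r−10=h.

flesh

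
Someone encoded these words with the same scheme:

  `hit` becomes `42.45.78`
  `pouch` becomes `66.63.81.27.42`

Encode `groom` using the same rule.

With a=1..z=26, the number is 3·pos + 18.
Applying it to groom: g=7→39, r=18→72, o=15→63, o=15→63, m=13→57.

39.72.63.63.57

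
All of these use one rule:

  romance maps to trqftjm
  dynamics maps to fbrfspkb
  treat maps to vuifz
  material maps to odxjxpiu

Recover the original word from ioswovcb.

glorious

In romance: r→t is +2, o→r is +3, m→q is +4, a→f is +5 — the shift increases by 1 each position. The shift increases by 1 at each position, starting from +2: 2, 3, 4, ….
Decoding ioswovcb: i−2=g, o−3=l, s−4=o, w−5=r, o−6=i, v−7=o, c−8=u, b−9=s.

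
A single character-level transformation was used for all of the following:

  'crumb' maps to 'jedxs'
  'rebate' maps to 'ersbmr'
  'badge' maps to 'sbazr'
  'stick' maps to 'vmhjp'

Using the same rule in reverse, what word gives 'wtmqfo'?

python

c(2)→j(9) and r(17)→e(4) fit y≡17x+1 (mod 26); the inverse of 17 mod 26 is 23. Treating letters as 0–25, the rule is x ↦ 17x + 1 (mod 26).
Undoing it on wtmqfo: w(22)→23·(22−1)≡15=p; t(19)→23·(19−1)≡24=y; m(12)→23·(12−1)≡19=t; q(16)→23·(16−1)≡7=h; f(5)→23·(5−1)≡14=o; o(14)→23·(14−1)≡13=n (all mod 26).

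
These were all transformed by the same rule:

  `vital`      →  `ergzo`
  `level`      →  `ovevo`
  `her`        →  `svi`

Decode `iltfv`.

Each pair mirrors across the alphabet (v↔e, i↔r, t↔g): positions sum to 25. Letters are reflected about the middle of the alphabet (position → 25−position): Atbash.
Decoding iltfv: i↔r, l↔o, t↔g, f↔u, v↔e.

rogue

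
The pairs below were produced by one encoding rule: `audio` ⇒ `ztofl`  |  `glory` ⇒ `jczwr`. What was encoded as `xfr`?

Read the word backwards and shift each letter +11.
Reversing it on xfr: shift back: x−11=m, f−11=u, r−11=g → mug; then reverse → gum.

gum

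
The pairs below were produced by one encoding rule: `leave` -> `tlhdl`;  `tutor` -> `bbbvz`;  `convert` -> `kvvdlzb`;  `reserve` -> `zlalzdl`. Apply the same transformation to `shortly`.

Vowels shift forward by 7 and consonants shift forward by 8.
On shortly: s(cons)+8=a, h(cons)+8=p, o(vowel)+7=v, r(cons)+8=z, t(cons)+8=b, l(cons)+8=t, y(cons)+8=g.

apvzbtg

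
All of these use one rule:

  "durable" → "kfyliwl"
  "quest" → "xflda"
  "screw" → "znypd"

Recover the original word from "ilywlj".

The shifts repeat in a cycle of length 2: positions 0,1,… shift by +7, +11, then the pattern repeats.
Reversing it on ilywlj: i−7=b, l−11=a, y−7=r, w−11=l, l−7=e, j−11=y.

barley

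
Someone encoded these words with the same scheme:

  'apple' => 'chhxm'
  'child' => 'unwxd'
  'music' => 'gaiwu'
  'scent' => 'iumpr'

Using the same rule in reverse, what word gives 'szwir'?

wrist

a(0)→c(2) and p(15)→h(7) fit y≡9x+2 (mod 26); the inverse of 9 mod 26 is 3. Treating letters as 0–25, the rule is x ↦ 9x + 2 (mod 26).
Reversing it on szwir: s(18)→3·(18−2)≡22=w; z(25)→3·(25−2)≡17=r; w(22)→3·(22−2)≡8=i; i(8)→3·(8−2)≡18=s; r(17)→3·(17−2)≡19=t (all mod 26).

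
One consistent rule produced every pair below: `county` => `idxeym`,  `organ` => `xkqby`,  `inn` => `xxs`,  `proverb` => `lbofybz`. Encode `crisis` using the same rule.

The output letters match the input read backwards, each shifted +10: county reversed is ytnuoc. Read the word backwards and shift each letter +10.
For crisis: reverse → sisirc; then shift: s+10=c, i+10=s, s+10=c, i+10=s, r+10=b, c+10=m.

cscsbm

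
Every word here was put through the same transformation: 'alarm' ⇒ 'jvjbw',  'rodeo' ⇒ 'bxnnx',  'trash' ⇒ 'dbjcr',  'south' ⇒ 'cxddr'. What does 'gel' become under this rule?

The rule splits by letter class: vowels +9, consonants +10.
Applying it to gel: g(cons)+10=q, e(vowel)+9=n, l(cons)+10=v.

qnv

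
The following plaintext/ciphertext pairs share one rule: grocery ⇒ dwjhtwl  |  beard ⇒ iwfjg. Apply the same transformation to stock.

Read the word backwards and shift each letter +5.
Applying it to stock: reverse → kcots; then shift: k+5=p, c+5=h, o+5=t, t+5=y, s+5=x.

phtyx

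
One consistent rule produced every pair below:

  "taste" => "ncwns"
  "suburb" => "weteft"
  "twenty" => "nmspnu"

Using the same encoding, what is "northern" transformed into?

Treating letters as 0–25, the rule is x ↦ 17x + 2 (mod 26).
For northern: n(13)→17·13+2≡15=p; o(14)→17·14+2≡6=g; r(17)→17·17+2≡5=f; t(19)→17·19+2≡13=n; h(7)→17·7+2≡17=r; e(4)→17·4+2≡18=s; r(17)→17·17+2≡5=f; n(13)→17·13+2≡15=p (all mod 26).

pgfnrsfp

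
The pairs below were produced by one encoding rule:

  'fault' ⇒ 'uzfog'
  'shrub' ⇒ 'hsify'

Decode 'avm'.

Each pair mirrors across the alphabet (f↔u, a↔z, u↔f): positions sum to 25. This is the alphabet-reversal cipher (Atbash): a becomes z, b becomes y, etc.
Decoding avm: a↔z, v↔e, m↔n.

zen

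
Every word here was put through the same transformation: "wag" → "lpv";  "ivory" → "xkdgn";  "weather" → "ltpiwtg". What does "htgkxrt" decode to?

Compare letters: w→l is +15, a→p is +15, g→v is +15 — a constant shift. Each letter is shifted forward by 15 in the alphabet (a Caesar shift of +15).
Reversing it on htgkxrt: h−15=s, t−15=e, g−15=r, k−15=v, x−15=i, r−15=c, t−15=e.

service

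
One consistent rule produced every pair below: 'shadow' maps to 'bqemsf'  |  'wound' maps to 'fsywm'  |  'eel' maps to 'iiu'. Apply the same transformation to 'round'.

Vowels shift forward by 4 and consonants shift forward by 9.
For round: r(cons)+9=a, o(vowel)+4=s, u(vowel)+4=y, n(cons)+9=w, d(cons)+9=m.

asywm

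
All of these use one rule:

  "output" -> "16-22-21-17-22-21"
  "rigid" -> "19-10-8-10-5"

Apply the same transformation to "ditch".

5-10-21-4-9

o is letter #15 and maps to 16: an offset of 1. The number is (letter's place in the alphabet, a=1) + 1.
For ditch: d=4→5, i=9→10, t=20→21, c=3→4, h=8→9.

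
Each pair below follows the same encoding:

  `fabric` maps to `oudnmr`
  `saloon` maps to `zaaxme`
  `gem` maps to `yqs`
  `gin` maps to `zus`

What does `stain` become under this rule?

zumfe

The output letters match the input read backwards, each shifted +12: fabric reversed is cirbaf. Read the word backwards and shift each letter +12.
For stain: reverse → niats; then shift: n+12=z, i+12=u, a+12=m, t+12=f, s+12=e.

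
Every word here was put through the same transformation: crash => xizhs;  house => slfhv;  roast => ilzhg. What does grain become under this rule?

Each pair mirrors across the alphabet (c↔x, r↔i, a↔z): positions sum to 25. Letters are reflected about the middle of the alphabet (position → 25−position): Atbash.
On grain: g↔t, r↔i, a↔z, i↔r, n↔m.

tizrm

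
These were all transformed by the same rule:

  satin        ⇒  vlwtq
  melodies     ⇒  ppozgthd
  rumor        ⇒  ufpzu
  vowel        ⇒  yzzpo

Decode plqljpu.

The shifts repeat in a cycle of length 2: positions 0,1,… shift by +3, +11, then the pattern repeats.
Reversing it on plqljpu: p−3=m, l−11=a, q−3=n, l−11=a, j−3=g, p−11=e, u−3=r.

manager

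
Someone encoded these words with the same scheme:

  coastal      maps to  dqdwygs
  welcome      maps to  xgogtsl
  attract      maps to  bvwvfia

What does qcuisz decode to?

parent

In coastal: c→d is +1, o→q is +2, a→d is +3, s→w is +4 — the shift increases by 1 each position. Letter i (0-indexed) is shifted by i+1, so successive shifts are 1, 2, 3, ….
Reversing it on qcuisz: q−1=p, c−2=a, u−3=r, i−4=e, s−5=n, z−6=t.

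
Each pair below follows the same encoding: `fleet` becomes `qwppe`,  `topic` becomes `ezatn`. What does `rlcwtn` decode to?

garlic

Compare letters: f→q is +11, l→w is +11, e→p is +11 — a constant shift. It's a constant shift of +11 (ROT11).
Reversing it on rlcwtn: r−11=g, l−11=a, c−11=r, w−11=l, t−11=i, n−11=c.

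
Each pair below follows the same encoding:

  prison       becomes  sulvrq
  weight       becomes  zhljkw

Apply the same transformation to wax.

Compare letters: p→s is +3, r→u is +3, i→l is +3 — a constant shift. Every letter moves 3 places later in the alphabet, wrapping around z→a.
On wax: w+3=z, a+3=d, x+3=a.

zda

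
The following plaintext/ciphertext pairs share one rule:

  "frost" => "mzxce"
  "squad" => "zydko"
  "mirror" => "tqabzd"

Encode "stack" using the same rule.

zbjmv

In frost: f→m is +7, r→z is +8, o→x is +9, s→c is +10 — the shift increases by 1 each position. The shift increases by 1 at each position, starting from +7: 7, 8, 9, ….
Applying it to stack: s+7=z, t+8=b, a+9=j, c+10=m, k+11=v.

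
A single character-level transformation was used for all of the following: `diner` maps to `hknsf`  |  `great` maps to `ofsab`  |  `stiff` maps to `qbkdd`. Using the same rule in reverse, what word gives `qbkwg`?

stick

d(3)→h(7) and i(8)→k(10) fit y≡11x+0 (mod 26); the inverse of 11 mod 26 is 19. This is an affine cipher: with a=0,…,z=25, each position x becomes (11x+0) mod 26.
Undoing it on qbkwg: q(16)→19·(16−0)≡18=s; b(1)→19·(1−0)≡19=t; k(10)→19·(10−0)≡8=i; w(22)→19·(22−0)≡2=c; g(6)→19·(6−0)≡10=k (all mod 26).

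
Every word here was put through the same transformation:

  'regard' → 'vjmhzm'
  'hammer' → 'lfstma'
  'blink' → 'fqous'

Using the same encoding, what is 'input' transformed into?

msvbb

In regard: r→v is +4, e→j is +5, g→m is +6, a→h is +7 — the shift increases by 1 each position. The shift increases by 1 at each position, starting from +4: 4, 5, 6, ….
Applying it to input: i+4=m, n+5=s, p+6=v, u+7=b, t+8=b.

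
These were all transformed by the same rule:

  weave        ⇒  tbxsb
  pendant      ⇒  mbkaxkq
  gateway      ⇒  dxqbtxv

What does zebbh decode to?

cheek

Compare letters: w→t is +23, e→b is +23, a→x is +23 — a constant shift. Every letter moves 23 places later in the alphabet, wrapping around z→a.
Undoing it on zebbh: z−23=c, e−23=h, b−23=e, b−23=e, h−23=k.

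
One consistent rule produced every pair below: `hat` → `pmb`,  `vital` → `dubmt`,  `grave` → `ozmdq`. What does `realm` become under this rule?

The shift depends on letter class: consonant h→p is +8, but vowel a→m is +12. Two shifts are in play — +12 for a/e/i/o/u, +8 for every other letter.
On realm: r(cons)+8=z, e(vowel)+12=q, a(vowel)+12=m, l(cons)+8=t, m(cons)+8=u.

zqmtu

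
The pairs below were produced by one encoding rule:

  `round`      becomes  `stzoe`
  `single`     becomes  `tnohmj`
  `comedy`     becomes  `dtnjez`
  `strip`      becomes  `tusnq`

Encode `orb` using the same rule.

tsc

The shift depends on letter class: consonant r→s is +1, but vowel o→t is +5. Vowels shift forward by 5 and consonants shift forward by 1.
Applying it to orb: o(vowel)+5=t, r(cons)+1=s, b(cons)+1=c.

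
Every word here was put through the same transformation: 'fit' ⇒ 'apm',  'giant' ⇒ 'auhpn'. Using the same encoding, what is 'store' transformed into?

The word is reversed, then every letter is shifted forward by 7.
On store: reverse → erots; then shift: e+7=l, r+7=y, o+7=v, t+7=a, s+7=z.

lyvaz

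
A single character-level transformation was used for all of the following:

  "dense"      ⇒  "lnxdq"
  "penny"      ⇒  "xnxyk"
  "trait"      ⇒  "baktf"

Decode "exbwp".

In dense: d→l is +8, e→n is +9, n→x is +10, s→d is +11 — the shift increases by 1 each position. The shift increases by 1 at each position, starting from +8: 8, 9, 10, ….
Reversing it on exbwp: e−8=w, x−9=o, b−10=r, w−11=l, p−12=d.

world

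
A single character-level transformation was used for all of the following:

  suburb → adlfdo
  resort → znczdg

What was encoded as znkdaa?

In suburb: s→a is +8, u→d is +9, b→l is +10, u→f is +11 — the shift increases by 1 each position. Letter i (0-indexed) is shifted by i+8, so successive shifts are 8, 9, 10, ….
Decoding znkdaa: z−8=r, n−9=e, k−10=a, d−11=s, a−12=o, a−13=n.

reason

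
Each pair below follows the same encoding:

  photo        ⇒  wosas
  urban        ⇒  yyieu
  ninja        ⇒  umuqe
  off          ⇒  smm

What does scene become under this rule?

zjiui

The shift depends on letter class: consonant p→w is +7, but vowel o→s is +4. Vowels shift forward by 4 and consonants shift forward by 7.
For scene: s(cons)+7=z, c(cons)+7=j, e(vowel)+4=i, n(cons)+7=u, e(vowel)+4=i.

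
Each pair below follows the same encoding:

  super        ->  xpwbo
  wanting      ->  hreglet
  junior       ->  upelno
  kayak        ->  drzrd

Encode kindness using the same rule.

dlesebxx

This is an affine cipher: with a=0,…,z=25, each position x becomes (9x+17) mod 26.
For kindness: k(10)→9·10+17≡3=d; i(8)→9·8+17≡11=l; n(13)→9·13+17≡4=e; d(3)→9·3+17≡18=s; n(13)→9·13+17≡4=e; e(4)→9·4+17≡1=b; s(18)→9·18+17≡23=x; s(18)→9·18+17≡23=x (all mod 26).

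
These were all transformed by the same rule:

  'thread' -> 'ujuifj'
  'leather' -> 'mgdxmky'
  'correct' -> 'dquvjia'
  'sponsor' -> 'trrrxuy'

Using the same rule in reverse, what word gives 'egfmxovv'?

In thread: t→u is +1, h→j is +2, r→u is +3, e→i is +4 — the shift increases by 1 each position. Letter i (0-indexed) is shifted by i+1, so successive shifts are 1, 2, 3, ….
Undoing it on egfmxovv: e−1=d, g−2=e, f−3=c, m−4=i, x−5=s, o−6=i, v−7=o, v−8=n.

decision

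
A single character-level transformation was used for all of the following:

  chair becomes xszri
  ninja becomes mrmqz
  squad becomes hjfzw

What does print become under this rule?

kirmg

Each letter is replaced by its mirror in the alphabet: a↔z, b↔y, c↔x, and so on (the Atbash cipher).
On print: p↔k, r↔i, i↔r, n↔m, t↔g.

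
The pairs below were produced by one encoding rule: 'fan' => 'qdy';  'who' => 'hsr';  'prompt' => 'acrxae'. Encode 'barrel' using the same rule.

The shift depends on letter class: consonant f→q is +11, but vowel a→d is +3. Two shifts are in play — +3 for a/e/i/o/u, +11 for every other letter.
On barrel: b(cons)+11=m, a(vowel)+3=d, r(cons)+11=c, r(cons)+11=c, e(vowel)+3=h, l(cons)+11=w.

mdcchw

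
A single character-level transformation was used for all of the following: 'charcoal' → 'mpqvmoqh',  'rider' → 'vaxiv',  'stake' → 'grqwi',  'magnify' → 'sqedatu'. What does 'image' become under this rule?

asqei

c(2)→m(12) and h(7)→p(15) fit y≡11x+16 (mod 26); the inverse of 11 mod 26 is 19. Treating letters as 0–25, the rule is x ↦ 11x + 16 (mod 26).
Applying it to image: i(8)→11·8+16≡0=a; m(12)→11·12+16≡18=s; a(0)→11·0+16≡16=q; g(6)→11·6+16≡4=e; e(4)→11·4+16≡8=i (all mod 26).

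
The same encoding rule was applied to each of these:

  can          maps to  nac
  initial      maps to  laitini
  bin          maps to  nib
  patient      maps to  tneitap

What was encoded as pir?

The output letters match the input read backwards: can reversed is nac. The word is simply reversed.
Undoing it on pir: then reverse → rip.

rip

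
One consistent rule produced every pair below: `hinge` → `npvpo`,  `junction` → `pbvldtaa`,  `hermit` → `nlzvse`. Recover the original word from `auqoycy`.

uniform

In hinge: h→n is +6, i→p is +7, n→v is +8, g→p is +9 — the shift increases by 1 each position. Letter i (0-indexed) is shifted by i+6, so successive shifts are 6, 7, 8, ….
Reversing it on auqoycy: a−6=u, u−7=n, q−8=i, o−9=f, y−10=o, c−11=r, y−12=m.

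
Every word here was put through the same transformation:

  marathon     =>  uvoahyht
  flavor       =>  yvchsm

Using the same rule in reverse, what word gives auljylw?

percent

The output letters match the input read backwards, each shifted +7: marathon reversed is nohtaram. Two steps: reverse the string, then apply a Caesar shift of +7.
Decoding auljylw: shift back: a−7=t, u−7=n, l−7=e, j−7=c, y−7=r, l−7=e, w−7=p → tnecrep; then reverse → percent.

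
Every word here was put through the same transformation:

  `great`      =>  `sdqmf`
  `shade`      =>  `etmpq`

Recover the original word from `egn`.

Compare letters: g→s is +12, r→d is +12, e→q is +12 — a constant shift. Each letter is shifted forward by 12 in the alphabet (a Caesar shift of +12).
Undoing it on egn: e−12=s, g−12=u, n−12=b.

sub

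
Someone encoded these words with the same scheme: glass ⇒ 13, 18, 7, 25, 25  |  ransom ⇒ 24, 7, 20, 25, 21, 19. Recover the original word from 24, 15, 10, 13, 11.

Each letter is replaced by its alphabet position (a=1..z=26) + 6.
Reversing it on 24, 15, 10, 13, 11: 24→(24−6)÷1=18=r, 15→(15−6)÷1=9=i, 10→(10−6)÷1=4=d, 13→(13−6)÷1=7=g, 11→(11−6)÷1=5=e.

ridge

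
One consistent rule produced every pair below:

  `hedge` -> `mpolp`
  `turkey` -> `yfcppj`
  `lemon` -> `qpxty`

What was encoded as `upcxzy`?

person

Shifts by position in hedge: pos 0: h→m (+5), pos 1: e→p (+11), pos 2: d→o (+11), pos 3: g→l (+5), pos 4: e→p (+11) — repeating every 3. It's a Vigenère-style cipher with numeric key [5,11,11]: position i shifts by key[i mod 3].
Undoing it on upcxzy: u−5=p, p−11=e, c−11=r, x−5=s, z−11=o, y−11=n.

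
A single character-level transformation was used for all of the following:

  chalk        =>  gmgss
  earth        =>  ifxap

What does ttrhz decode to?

In chalk: c→g is +4, h→m is +5, a→g is +6, l→s is +7 — the shift increases by 1 each position. Each letter shifts forward by (position + 4), i.e. 4, 5, 6, … — the shift grows by one for each successive letter.
Reversing it on ttrhz: t−4=p, t−5=o, r−6=l, h−7=a, z−8=r.

polar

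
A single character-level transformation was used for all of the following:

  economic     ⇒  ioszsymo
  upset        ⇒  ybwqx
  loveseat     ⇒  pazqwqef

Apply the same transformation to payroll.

tmcdsxp

It's a Vigenère-style cipher with numeric key [4,12]: position i shifts by key[i mod 2].
On payroll: p+4=t, a+12=m, y+4=c, r+12=d, o+4=s, l+12=x, l+4=p.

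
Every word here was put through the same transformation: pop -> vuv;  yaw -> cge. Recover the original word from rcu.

The output letters match the input read backwards, each shifted +6: pop reversed is pop. The word is reversed, then every letter is shifted forward by 6.
Undoing it on rcu: shift back: r−6=l, c−6=w, u−6=o → lwo; then reverse → owl.

owl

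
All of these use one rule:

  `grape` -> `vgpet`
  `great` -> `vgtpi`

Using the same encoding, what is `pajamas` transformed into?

epypbph

It's a constant shift of +15 (ROT15).
For pajamas: p+15=e, a+15=p, j+15=y, a+15=p, m+15=b, a+15=p, s+15=h.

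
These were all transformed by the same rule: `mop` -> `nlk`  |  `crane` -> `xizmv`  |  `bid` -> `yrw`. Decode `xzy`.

cab

Each pair mirrors across the alphabet (m↔n, o↔l, p↔k): positions sum to 25. Letters are reflected about the middle of the alphabet (position → 25−position): Atbash.
Decoding xzy: x↔c, z↔a, y↔b.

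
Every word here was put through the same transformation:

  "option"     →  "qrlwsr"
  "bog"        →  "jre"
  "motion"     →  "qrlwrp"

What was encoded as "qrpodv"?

The output letters match the input read backwards, each shifted +3: option reversed is noitpo. Two steps: reverse the string, then apply a Caesar shift of +3.
Reversing it on qrpodv: shift back: q−3=n, r−3=o, p−3=m, o−3=l, d−3=a, v−3=s → nomlas; then reverse → salmon.

salmon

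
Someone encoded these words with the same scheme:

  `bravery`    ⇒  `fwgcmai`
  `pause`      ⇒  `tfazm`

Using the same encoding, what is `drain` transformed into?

In bravery: b→f is +4, r→w is +5, a→g is +6, v→c is +7 — the shift increases by 1 each position. Each letter shifts forward by (position + 4), i.e. 4, 5, 6, … — the shift grows by one for each successive letter.
For drain: d+4=h, r+5=w, a+6=g, i+7=p, n+8=v.

hwgpv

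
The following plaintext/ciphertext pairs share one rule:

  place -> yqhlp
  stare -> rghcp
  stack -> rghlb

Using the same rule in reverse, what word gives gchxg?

trait

p(15)→y(24) and l(11)→q(16) fit y≡15x+7 (mod 26); the inverse of 15 mod 26 is 7. This is an affine cipher: with a=0,…,z=25, each position x becomes (15x+7) mod 26.
Reversing it on gchxg: g(6)→7·(6−7)≡19=t; c(2)→7·(2−7)≡17=r; h(7)→7·(7−7)≡0=a; x(23)→7·(23−7)≡8=i; g(6)→7·(6−7)≡19=t (all mod 26).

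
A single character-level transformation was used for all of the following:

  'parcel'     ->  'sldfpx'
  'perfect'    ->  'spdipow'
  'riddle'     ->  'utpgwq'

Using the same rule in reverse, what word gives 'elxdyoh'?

Shifts by position in parcel: pos 0: p→s (+3), pos 1: a→l (+11), pos 2: r→d (+12), pos 3: c→f (+3), pos 4: e→p (+11), pos 5: l→x (+12) — repeating every 3. The shifts repeat in a cycle of length 3: positions 0,1,… shift by +3, +11, +12, then the pattern repeats.
Decoding elxdyoh: e−3=b, l−11=a, x−12=l, d−3=a, y−11=n, o−12=c, h−3=e.

balance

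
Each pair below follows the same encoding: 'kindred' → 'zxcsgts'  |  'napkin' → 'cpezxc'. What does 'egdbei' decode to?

Compare letters: k→z is +15, i→x is +15, n→c is +15 — a constant shift. Every letter moves 15 places later in the alphabet, wrapping around z→a.
Reversing it on egdbei: e−15=p, g−15=r, d−15=o, b−15=m, e−15=p, i−15=t.

prompt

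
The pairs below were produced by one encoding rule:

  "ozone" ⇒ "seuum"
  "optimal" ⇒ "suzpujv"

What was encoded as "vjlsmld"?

In ozone: o→s is +4, z→e is +5, o→u is +6, n→u is +7 — the shift increases by 1 each position. The shift increases by 1 at each position, starting from +4: 4, 5, 6, ….
Reversing it on vjlsmld: v−4=r, j−5=e, l−6=f, s−7=l, m−8=e, l−9=c, d−10=t.

reflect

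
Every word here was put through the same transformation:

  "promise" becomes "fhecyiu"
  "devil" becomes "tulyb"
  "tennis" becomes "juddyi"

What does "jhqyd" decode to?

Compare letters: p→f is +16, r→h is +16, o→e is +16 — a constant shift. Each letter is shifted forward by 16 in the alphabet (a Caesar shift of +16).
Reversing it on jhqyd: j−16=t, h−16=r, q−16=a, y−16=i, d−16=n.

train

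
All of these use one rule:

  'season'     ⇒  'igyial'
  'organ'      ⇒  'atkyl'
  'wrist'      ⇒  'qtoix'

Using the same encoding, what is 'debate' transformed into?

rgnyxg

s(18)→i(8) and e(4)→g(6) fit y≡15x+24 (mod 26); the inverse of 15 mod 26 is 7. This is an affine cipher: with a=0,…,z=25, each position x becomes (15x+24) mod 26.
For debate: d(3)→15·3+24≡17=r; e(4)→15·4+24≡6=g; b(1)→15·1+24≡13=n; a(0)→15·0+24≡24=y; t(19)→15·19+24≡23=x; e(4)→15·4+24≡6=g (all mod 26).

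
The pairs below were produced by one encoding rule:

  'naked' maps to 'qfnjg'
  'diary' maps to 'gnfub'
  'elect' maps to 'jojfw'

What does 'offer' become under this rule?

The shift depends on letter class: consonant n→q is +3, but vowel a→f is +5. Two shifts are in play — +5 for a/e/i/o/u, +3 for every other letter.
For offer: o(vowel)+5=t, f(cons)+3=i, f(cons)+3=i, e(vowel)+5=j, r(cons)+3=u.

tiiju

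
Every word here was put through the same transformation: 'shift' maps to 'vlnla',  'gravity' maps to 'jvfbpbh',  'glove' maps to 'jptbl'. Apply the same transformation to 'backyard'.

eehqfian

In shift: s→v is +3, h→l is +4, i→n is +5, f→l is +6 — the shift increases by 1 each position. The shift increases by 1 at each position, starting from +3: 3, 4, 5, ….
Applying it to backyard: b+3=e, a+4=e, c+5=h, k+6=q, y+7=f, a+8=i, r+9=a, d+10=n.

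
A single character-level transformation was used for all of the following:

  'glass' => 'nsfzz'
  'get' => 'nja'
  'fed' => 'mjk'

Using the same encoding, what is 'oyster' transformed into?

The shift depends on letter class: consonant g→n is +7, but vowel a→f is +5. Two shifts are in play — +5 for a/e/i/o/u, +7 for every other letter.
Applying it to oyster: o(vowel)+5=t, y(cons)+7=f, s(cons)+7=z, t(cons)+7=a, e(vowel)+5=j, r(cons)+7=y.

tfzajy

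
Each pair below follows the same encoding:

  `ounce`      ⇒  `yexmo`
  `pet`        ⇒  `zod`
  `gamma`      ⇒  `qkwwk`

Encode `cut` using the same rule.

med

Each letter is shifted forward by 10 in the alphabet (a Caesar shift of +10).
For cut: c+10=m, u+10=e, t+10=d.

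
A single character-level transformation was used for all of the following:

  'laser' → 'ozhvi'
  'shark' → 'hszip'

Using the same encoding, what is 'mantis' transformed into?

Each pair mirrors across the alphabet (l↔o, a↔z, s↔h): positions sum to 25. Letters are reflected about the middle of the alphabet (position → 25−position): Atbash.
For mantis: m↔n, a↔z, n↔m, t↔g, i↔r, s↔h.

nzmgrh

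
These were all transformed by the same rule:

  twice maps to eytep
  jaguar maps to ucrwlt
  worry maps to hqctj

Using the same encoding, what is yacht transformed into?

jcnje

Shifts by position in twice: pos 0: t→e (+11), pos 1: w→y (+2), pos 2: i→t (+11), pos 3: c→e (+2) — repeating every 2. The shifts repeat in a cycle of length 2: positions 0,1,… shift by +11, +2, then the pattern repeats.
On yacht: y+11=j, a+2=c, c+11=n, h+2=j, t+11=e.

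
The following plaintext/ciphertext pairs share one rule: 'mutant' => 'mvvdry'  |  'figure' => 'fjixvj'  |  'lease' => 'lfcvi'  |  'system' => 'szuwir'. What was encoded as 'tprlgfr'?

topical

In mutant: m→m is +0, u→v is +1, t→v is +2, a→d is +3 — the shift increases by 1 each position. Each letter shifts forward by its position index (0, 1, 2, …) — the shift grows by one for each successive letter.
Reversing it on tprlgfr: t−0=t, p−1=o, r−2=p, l−3=i, g−4=c, f−5=a, r−6=l.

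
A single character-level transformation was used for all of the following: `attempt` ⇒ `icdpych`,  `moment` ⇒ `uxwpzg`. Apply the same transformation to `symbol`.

In attempt: a→i is +8, t→c is +9, t→d is +10, e→p is +11 — the shift increases by 1 each position. Letter i (0-indexed) is shifted by i+8, so successive shifts are 8, 9, 10, ….
On symbol: s+8=a, y+9=h, m+10=w, b+11=m, o+12=a, l+13=y.

ahwmay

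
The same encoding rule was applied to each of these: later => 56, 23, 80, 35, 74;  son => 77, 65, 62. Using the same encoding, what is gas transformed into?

41, 23, 77

With a=1..z=26, the number is 3·pos + 20.
Applying it to gas: g=7→41, a=1→23, s=19→77.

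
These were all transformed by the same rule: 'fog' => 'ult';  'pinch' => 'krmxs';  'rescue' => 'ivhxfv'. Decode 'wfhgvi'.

This is the alphabet-reversal cipher (Atbash): a becomes z, b becomes y, etc.
Reversing it on wfhgvi: w↔d, f↔u, h↔s, g↔t, v↔e, i↔r.

duster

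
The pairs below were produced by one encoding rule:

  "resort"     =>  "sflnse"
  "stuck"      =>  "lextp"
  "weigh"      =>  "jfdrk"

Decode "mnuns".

donor

This is an affine cipher: with a=0,…,z=25, each position x becomes (19x+7) mod 26.
Decoding mnuns: m(12)→11·(12−7)≡3=d; n(13)→11·(13−7)≡14=o; u(20)→11·(20−7)≡13=n; n(13)→11·(13−7)≡14=o; s(18)→11·(18−7)≡17=r (all mod 26).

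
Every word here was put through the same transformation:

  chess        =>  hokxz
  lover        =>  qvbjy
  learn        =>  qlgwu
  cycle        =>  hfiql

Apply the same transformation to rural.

wbxfs

Shifts by position in chess: pos 0: c→h (+5), pos 1: h→o (+7), pos 2: e→k (+6), pos 3: s→x (+5), pos 4: s→z (+7) — repeating every 3. The shifts repeat in a cycle of length 3: positions 0,1,… shift by +5, +7, +6, then the pattern repeats.
On rural: r+5=w, u+7=b, r+6=x, a+5=f, l+7=s.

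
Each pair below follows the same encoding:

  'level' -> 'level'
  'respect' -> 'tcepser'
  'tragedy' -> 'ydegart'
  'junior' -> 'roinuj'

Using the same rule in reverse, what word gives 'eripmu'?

The output letters match the input read backwards: level reversed is level. The word is simply reversed.
Decoding eripmu: then reverse → umpire.

umpire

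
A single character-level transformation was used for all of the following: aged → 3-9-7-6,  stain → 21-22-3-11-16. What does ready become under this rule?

Letters become their 1-based position plus 2 (so a→3, b→4, …).
On ready: r=18→20, e=5→7, a=1→3, d=4→6, y=25→27.

20-7-3-6-27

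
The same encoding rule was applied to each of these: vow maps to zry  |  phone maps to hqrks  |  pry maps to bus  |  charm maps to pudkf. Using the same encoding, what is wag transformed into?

The output letters match the input read backwards, each shifted +3: vow reversed is wov. Read the word backwards and shift each letter +3.
For wag: reverse → gaw; then shift: g+3=j, a+3=d, w+3=z.

jdz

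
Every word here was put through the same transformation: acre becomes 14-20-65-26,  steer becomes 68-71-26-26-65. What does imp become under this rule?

a(#1)→14 and c(#3)→20: differences scale by 3, so n = 3·pos + 11. The formula is n = 3×(alphabet index, a=1) + 11.
Applying it to imp: i=9→38, m=13→50, p=16→59.

38-50-59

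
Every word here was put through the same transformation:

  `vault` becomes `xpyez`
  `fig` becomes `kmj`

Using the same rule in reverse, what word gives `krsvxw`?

Two steps: reverse the string, then apply a Caesar shift of +4.
Decoding krsvxw: shift back: k−4=g, r−4=n, s−4=o, v−4=r, x−4=t, w−4=s → gnorts; then reverse → strong.

strong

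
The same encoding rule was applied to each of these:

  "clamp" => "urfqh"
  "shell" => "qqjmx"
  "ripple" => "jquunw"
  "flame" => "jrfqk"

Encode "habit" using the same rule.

yngfm

The word is reversed, then every letter is shifted forward by 5.
Applying it to habit: reverse → tibah; then shift: t+5=y, i+5=n, b+5=g, a+5=f, h+5=m.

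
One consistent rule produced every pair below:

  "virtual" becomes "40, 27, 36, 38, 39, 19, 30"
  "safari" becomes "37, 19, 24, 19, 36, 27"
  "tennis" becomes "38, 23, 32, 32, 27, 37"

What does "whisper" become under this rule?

41, 26, 27, 37, 34, 23, 36

v is letter #22 and maps to 40: an offset of 18. Each letter is replaced by its alphabet position (a=1..z=26) + 18.
On whisper: w=23→41, h=8→26, i=9→27, s=19→37, p=16→34, e=5→23, r=18→36.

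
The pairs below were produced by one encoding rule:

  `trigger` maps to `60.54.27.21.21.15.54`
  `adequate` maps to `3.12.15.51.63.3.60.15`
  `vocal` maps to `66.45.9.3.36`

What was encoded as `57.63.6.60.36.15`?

subtle

t(#20)→60 and r(#18)→54: differences scale by 3, so n = 3·pos + 0. With a=1..z=26, the number is 3·pos.
Decoding 57.63.6.60.36.15: 57→(57−0)÷3=19=s, 63→(63−0)÷3=21=u, 6→(6−0)÷3=2=b, 60→(60−0)÷3=20=t, 36→(36−0)÷3=12=l, 15→(15−0)÷3=5=e.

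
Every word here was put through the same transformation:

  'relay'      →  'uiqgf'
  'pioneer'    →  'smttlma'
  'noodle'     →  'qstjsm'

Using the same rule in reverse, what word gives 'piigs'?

medal

The shift increases by 1 at each position, starting from +3: 3, 4, 5, ….
Undoing it on piigs: p−3=m, i−4=e, i−5=d, g−6=a, s−7=l.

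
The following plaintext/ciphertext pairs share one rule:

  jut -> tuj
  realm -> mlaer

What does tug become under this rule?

gut

The output letters match the input read backwards: jut reversed is tuj. The word is simply reversed.
On tug: reverse → gut.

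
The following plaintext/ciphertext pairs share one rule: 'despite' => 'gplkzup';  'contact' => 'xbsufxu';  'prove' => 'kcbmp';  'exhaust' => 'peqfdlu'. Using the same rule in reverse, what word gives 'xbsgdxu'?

This is an affine cipher: with a=0,…,z=25, each position x becomes (9x+5) mod 26.
Reversing it on xbsgdxu: x(23)→3·(23−5)≡2=c; b(1)→3·(1−5)≡14=o; s(18)→3·(18−5)≡13=n; g(6)→3·(6−5)≡3=d; d(3)→3·(3−5)≡20=u; x(23)→3·(23−5)≡2=c; u(20)→3·(20−5)≡19=t (all mod 26).

conduct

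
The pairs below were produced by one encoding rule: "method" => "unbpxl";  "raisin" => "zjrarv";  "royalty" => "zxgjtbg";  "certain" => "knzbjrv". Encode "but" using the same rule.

jdb

The shift depends on letter class: consonant m→u is +8, but vowel e→n is +9. Vowels shift forward by 9 and consonants shift forward by 8.
On but: b(cons)+8=j, u(vowel)+9=d, t(cons)+8=b.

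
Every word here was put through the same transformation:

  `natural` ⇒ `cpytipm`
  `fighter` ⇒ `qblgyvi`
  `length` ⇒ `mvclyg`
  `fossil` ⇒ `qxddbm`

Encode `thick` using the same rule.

ygbfr

n(13)→c(2) and a(0)→p(15) fit y≡21x+15 (mod 26); the inverse of 21 mod 26 is 5. This is an affine cipher: with a=0,…,z=25, each position x becomes (21x+15) mod 26.
Applying it to thick: t(19)→21·19+15≡24=y; h(7)→21·7+15≡6=g; i(8)→21·8+15≡1=b; c(2)→21·2+15≡5=f; k(10)→21·10+15≡17=r (all mod 26).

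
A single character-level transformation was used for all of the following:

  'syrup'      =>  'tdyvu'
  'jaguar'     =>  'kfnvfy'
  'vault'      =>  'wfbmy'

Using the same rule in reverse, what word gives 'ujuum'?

tenth

Shifts by position in syrup: pos 0: s→t (+1), pos 1: y→d (+5), pos 2: r→y (+7), pos 3: u→v (+1), pos 4: p→u (+5) — repeating every 3. It's a Vigenère-style cipher with numeric key [1,5,7]: position i shifts by key[i mod 3].
Reversing it on ujuum: u−1=t, j−5=e, u−7=n, u−1=t, m−5=h.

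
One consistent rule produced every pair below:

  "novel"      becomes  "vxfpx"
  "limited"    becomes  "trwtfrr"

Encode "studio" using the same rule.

aceoub

Each letter shifts forward by (position + 8), i.e. 8, 9, 10, … — the shift grows by one for each successive letter.
On studio: s+8=a, t+9=c, u+10=e, d+11=o, i+12=u, o+13=b.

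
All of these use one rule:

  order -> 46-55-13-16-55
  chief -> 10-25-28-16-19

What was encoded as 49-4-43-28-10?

panic

o(#15)→46 and r(#18)→55: differences scale by 3, so n = 3·pos + 1. The formula is n = 3×(alphabet index, a=1) + 1.
Decoding 49-4-43-28-10: 49→(49−1)÷3=16=p, 4→(4−1)÷3=1=a, 43→(43−1)÷3=14=n, 28→(28−1)÷3=9=i, 10→(10−1)÷3=3=c.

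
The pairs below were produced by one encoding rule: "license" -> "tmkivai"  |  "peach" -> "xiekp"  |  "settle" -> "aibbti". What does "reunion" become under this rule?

ziyvmsv

The rule splits by letter class: vowels +4, consonants +8.
Applying it to reunion: r(cons)+8=z, e(vowel)+4=i, u(vowel)+4=y, n(cons)+8=v, i(vowel)+4=m, o(vowel)+4=s, n(cons)+8=v.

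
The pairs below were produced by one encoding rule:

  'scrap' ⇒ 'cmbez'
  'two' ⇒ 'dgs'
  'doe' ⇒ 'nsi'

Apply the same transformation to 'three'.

The shift depends on letter class: consonant s→c is +10, but vowel a→e is +4. Vowels shift forward by 4 and consonants shift forward by 10.
Applying it to three: t(cons)+10=d, h(cons)+10=r, r(cons)+10=b, e(vowel)+4=i, e(vowel)+4=i.

drbii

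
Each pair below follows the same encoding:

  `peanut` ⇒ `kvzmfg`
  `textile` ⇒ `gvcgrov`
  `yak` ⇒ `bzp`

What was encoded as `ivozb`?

Each pair mirrors across the alphabet (p↔k, e↔v, a↔z): positions sum to 25. This is the alphabet-reversal cipher (Atbash): a becomes z, b becomes y, etc.
Decoding ivozb: i↔r, v↔e, o↔l, z↔a, b↔y.

relay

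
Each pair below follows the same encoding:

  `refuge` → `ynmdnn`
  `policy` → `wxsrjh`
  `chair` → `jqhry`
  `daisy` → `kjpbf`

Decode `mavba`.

Shifts by position in refuge: pos 0: r→y (+7), pos 1: e→n (+9), pos 2: f→m (+7), pos 3: u→d (+9) — repeating every 2. A repeating key of period 2 is used — shifts +7, +9 over and over.
Undoing it on mavba: m−7=f, a−9=r, v−7=o, b−9=s, a−7=t.

frost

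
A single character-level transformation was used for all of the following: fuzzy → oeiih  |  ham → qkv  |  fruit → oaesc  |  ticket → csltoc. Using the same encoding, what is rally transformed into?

The shift depends on letter class: consonant f→o is +9, but vowel u→e is +10. The rule splits by letter class: vowels +10, consonants +9.
On rally: r(cons)+9=a, a(vowel)+10=k, l(cons)+9=u, l(cons)+9=u, y(cons)+9=h.

akuuh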